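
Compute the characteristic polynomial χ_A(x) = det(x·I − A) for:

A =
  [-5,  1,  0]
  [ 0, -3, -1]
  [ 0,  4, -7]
x^3 + 15*x^2 + 75*x + 125

Expanding det(x·I − A) (e.g. by cofactor expansion or by noting that A is similar to its Jordan form J, which has the same characteristic polynomial as A) gives
  χ_A(x) = x^3 + 15*x^2 + 75*x + 125
which factors as (x + 5)^3. The eigenvalues (with algebraic multiplicities) are λ = -5 with multiplicity 3.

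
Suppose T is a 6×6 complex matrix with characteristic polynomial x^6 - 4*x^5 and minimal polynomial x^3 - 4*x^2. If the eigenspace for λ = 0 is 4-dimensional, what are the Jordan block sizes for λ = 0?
Block sizes for λ = 0: [2, 1, 1, 1]

Step 1 — from the characteristic polynomial, algebraic multiplicity of λ = 0 is 5. From dim ker(T − (0)·I) = 4, there are exactly 4 Jordan blocks for λ = 0.
Step 2 — from the minimal polynomial, the factor (x − 0)^2 tells us the largest block for λ = 0 has size 2.
Step 3 — with total size 5, 4 blocks, and largest block 2, the block sizes (in nonincreasing order) are [2, 1, 1, 1].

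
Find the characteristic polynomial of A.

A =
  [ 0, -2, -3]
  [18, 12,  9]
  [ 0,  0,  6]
x^3 - 18*x^2 + 108*x - 216

Expanding det(x·I − A) (e.g. by cofactor expansion or by noting that A is similar to its Jordan form J, which has the same characteristic polynomial as A) gives
  χ_A(x) = x^3 - 18*x^2 + 108*x - 216
which factors as (x - 6)^3. The eigenvalues (with algebraic multiplicities) are λ = 6 with multiplicity 3.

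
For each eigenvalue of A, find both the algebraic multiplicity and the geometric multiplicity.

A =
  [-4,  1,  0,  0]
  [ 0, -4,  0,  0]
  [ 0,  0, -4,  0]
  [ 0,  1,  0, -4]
λ = -4: alg = 4, geom = 3

Step 1 — factor the characteristic polynomial to read off the algebraic multiplicities:
  χ_A(x) = (x + 4)^4

Step 2 — compute geometric multiplicities via the rank-nullity identity g(λ) = n − rank(A − λI):
  rank(A − (-4)·I) = 1, so dim ker(A − (-4)·I) = n − 1 = 3

Summary:
  λ = -4: algebraic multiplicity = 4, geometric multiplicity = 3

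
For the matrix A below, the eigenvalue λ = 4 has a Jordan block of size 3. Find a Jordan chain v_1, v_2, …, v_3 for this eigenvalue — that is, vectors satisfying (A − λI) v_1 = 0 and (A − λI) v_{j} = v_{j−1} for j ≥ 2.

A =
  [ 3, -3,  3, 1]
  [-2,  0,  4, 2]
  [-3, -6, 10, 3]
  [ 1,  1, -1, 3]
A Jordan chain for λ = 4 of length 3:
v_1 = (-1, 0, 0, -1)ᵀ
v_2 = (-1, -2, -3, 1)ᵀ
v_3 = (1, 0, 0, 0)ᵀ

Let N = A − (4)·I. We want v_3 with N^3 v_3 = 0 but N^2 v_3 ≠ 0; then v_{j-1} := N · v_j for j = 3, …, 2.

Pick v_3 = (1, 0, 0, 0)ᵀ.
Then v_2 = N · v_3 = (-1, -2, -3, 1)ᵀ.
Then v_1 = N · v_2 = (-1, 0, 0, -1)ᵀ.

Sanity check: (A − (4)·I) v_1 = (0, 0, 0, 0)ᵀ = 0. ✓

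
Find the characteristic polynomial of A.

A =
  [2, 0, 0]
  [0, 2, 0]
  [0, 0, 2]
x^3 - 6*x^2 + 12*x - 8

Expanding det(x·I − A) (e.g. by cofactor expansion or by noting that A is similar to its Jordan form J, which has the same characteristic polynomial as A) gives
  χ_A(x) = x^3 - 6*x^2 + 12*x - 8
which factors as (x - 2)^3. The eigenvalues (with algebraic multiplicities) are λ = 2 with multiplicity 3.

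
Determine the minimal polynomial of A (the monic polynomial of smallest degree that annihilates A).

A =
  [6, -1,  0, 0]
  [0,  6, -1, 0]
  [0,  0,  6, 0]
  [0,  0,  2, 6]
x^3 - 18*x^2 + 108*x - 216

The characteristic polynomial is χ_A(x) = (x - 6)^4, so the eigenvalues are known. The minimal polynomial is
  m_A(x) = Π_λ (x − λ)^{k_λ}
where k_λ is the size of the *largest* Jordan block for λ (equivalently, the smallest k with (A − λI)^k v = 0 for every generalised eigenvector v of λ).

  λ = 6: largest Jordan block has size 3, contributing (x − 6)^3

So m_A(x) = (x - 6)^3 = x^3 - 18*x^2 + 108*x - 216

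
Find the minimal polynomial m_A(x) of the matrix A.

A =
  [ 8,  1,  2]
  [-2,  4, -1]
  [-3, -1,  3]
x^3 - 15*x^2 + 75*x - 125

The characteristic polynomial is χ_A(x) = (x - 5)^3, so the eigenvalues are known. The minimal polynomial is
  m_A(x) = Π_λ (x − λ)^{k_λ}
where k_λ is the size of the *largest* Jordan block for λ (equivalently, the smallest k with (A − λI)^k v = 0 for every generalised eigenvector v of λ).

  λ = 5: largest Jordan block has size 3, contributing (x − 5)^3

So m_A(x) = (x - 5)^3 = x^3 - 15*x^2 + 75*x - 125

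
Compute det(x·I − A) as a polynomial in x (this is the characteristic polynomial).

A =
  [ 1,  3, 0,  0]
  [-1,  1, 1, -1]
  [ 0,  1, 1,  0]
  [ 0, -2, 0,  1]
x^4 - 4*x^3 + 6*x^2 - 4*x + 1

Expanding det(x·I − A) (e.g. by cofactor expansion or by noting that A is similar to its Jordan form J, which has the same characteristic polynomial as A) gives
  χ_A(x) = x^4 - 4*x^3 + 6*x^2 - 4*x + 1
which factors as (x - 1)^4. The eigenvalues (with algebraic multiplicities) are λ = 1 with multiplicity 4.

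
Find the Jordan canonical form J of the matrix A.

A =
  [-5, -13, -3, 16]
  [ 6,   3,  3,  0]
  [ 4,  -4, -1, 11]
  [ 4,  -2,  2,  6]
J_3(-1) ⊕ J_1(6)

The characteristic polynomial is
  det(x·I − A) = x^4 - 3*x^3 - 15*x^2 - 17*x - 6 = (x - 6)*(x + 1)^3

Eigenvalues and multiplicities (the geometric multiplicity of λ is n − rank(A − λI), which equals the number of Jordan blocks for λ):
  λ = -1: algebraic multiplicity = 3, geometric multiplicity = 1
  λ = 6: algebraic multiplicity = 1, geometric multiplicity = 1

Determining the block sizes for each eigenvalue:
  λ = -1: one block (gm = 1), so the single block has size am = 3 → block sizes [3]
  λ = 6: one block (gm = 1), so the single block has size am = 1 → block sizes [1]

Assembling the blocks gives a Jordan form
J =
  [-1,  1,  0, 0]
  [ 0, -1,  1, 0]
  [ 0,  0, -1, 0]
  [ 0,  0,  0, 6]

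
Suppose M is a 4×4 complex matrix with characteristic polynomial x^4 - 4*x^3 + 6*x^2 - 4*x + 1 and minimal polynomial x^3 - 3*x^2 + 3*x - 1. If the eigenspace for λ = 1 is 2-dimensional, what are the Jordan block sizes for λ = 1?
Block sizes for λ = 1: [3, 1]

Step 1 — from the characteristic polynomial, algebraic multiplicity of λ = 1 is 4. From dim ker(M − (1)·I) = 2, there are exactly 2 Jordan blocks for λ = 1.
Step 2 — from the minimal polynomial, the factor (x − 1)^3 tells us the largest block for λ = 1 has size 3.
Step 3 — with total size 4, 2 blocks, and largest block 3, the block sizes (in nonincreasing order) are [3, 1].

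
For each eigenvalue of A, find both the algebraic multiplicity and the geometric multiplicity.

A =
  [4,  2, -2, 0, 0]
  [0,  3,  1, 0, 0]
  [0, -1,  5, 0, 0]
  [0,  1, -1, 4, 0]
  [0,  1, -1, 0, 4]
λ = 4: alg = 5, geom = 4

Step 1 — factor the characteristic polynomial to read off the algebraic multiplicities:
  χ_A(x) = (x - 4)^5

Step 2 — compute geometric multiplicities via the rank-nullity identity g(λ) = n − rank(A − λI):
  rank(A − (4)·I) = 1, so dim ker(A − (4)·I) = n − 1 = 4

Summary:
  λ = 4: algebraic multiplicity = 5, geometric multiplicity = 4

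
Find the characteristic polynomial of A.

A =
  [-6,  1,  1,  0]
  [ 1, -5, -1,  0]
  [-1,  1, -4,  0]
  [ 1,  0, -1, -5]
x^4 + 20*x^3 + 150*x^2 + 500*x + 625

Expanding det(x·I − A) (e.g. by cofactor expansion or by noting that A is similar to its Jordan form J, which has the same characteristic polynomial as A) gives
  χ_A(x) = x^4 + 20*x^3 + 150*x^2 + 500*x + 625
which factors as (x + 5)^4. The eigenvalues (with algebraic multiplicities) are λ = -5 with multiplicity 4.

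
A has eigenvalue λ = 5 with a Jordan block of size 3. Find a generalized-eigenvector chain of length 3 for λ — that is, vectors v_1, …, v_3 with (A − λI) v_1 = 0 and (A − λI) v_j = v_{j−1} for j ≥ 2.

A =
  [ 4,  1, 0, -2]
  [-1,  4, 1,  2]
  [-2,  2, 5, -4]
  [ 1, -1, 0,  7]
A Jordan chain for λ = 5 of length 3:
v_1 = (-2, 2, -4, 2)ᵀ
v_2 = (-1, -1, -2, 1)ᵀ
v_3 = (1, 0, 0, 0)ᵀ

Let N = A − (5)·I. We want v_3 with N^3 v_3 = 0 but N^2 v_3 ≠ 0; then v_{j-1} := N · v_j for j = 3, …, 2.

Pick v_3 = (1, 0, 0, 0)ᵀ.
Then v_2 = N · v_3 = (-1, -1, -2, 1)ᵀ.
Then v_1 = N · v_2 = (-2, 2, -4, 2)ᵀ.

Sanity check: (A − (5)·I) v_1 = (0, 0, 0, 0)ᵀ = 0. ✓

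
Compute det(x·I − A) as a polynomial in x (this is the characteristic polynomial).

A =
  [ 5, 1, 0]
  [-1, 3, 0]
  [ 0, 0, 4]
x^3 - 12*x^2 + 48*x - 64

Expanding det(x·I − A) (e.g. by cofactor expansion or by noting that A is similar to its Jordan form J, which has the same characteristic polynomial as A) gives
  χ_A(x) = x^3 - 12*x^2 + 48*x - 64
which factors as (x - 4)^3. The eigenvalues (with algebraic multiplicities) are λ = 4 with multiplicity 3.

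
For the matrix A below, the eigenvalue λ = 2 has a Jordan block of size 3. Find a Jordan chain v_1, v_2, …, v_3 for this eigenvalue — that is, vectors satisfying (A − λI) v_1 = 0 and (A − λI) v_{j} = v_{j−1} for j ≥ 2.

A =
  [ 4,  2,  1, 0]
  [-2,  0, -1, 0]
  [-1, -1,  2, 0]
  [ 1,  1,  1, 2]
A Jordan chain for λ = 2 of length 3:
v_1 = (-1, 1, 0, -1)ᵀ
v_2 = (2, -2, -1, 1)ᵀ
v_3 = (1, 0, 0, 0)ᵀ

Let N = A − (2)·I. We want v_3 with N^3 v_3 = 0 but N^2 v_3 ≠ 0; then v_{j-1} := N · v_j for j = 3, …, 2.

Pick v_3 = (1, 0, 0, 0)ᵀ.
Then v_2 = N · v_3 = (2, -2, -1, 1)ᵀ.
Then v_1 = N · v_2 = (-1, 1, 0, -1)ᵀ.

Sanity check: (A − (2)·I) v_1 = (0, 0, 0, 0)ᵀ = 0. ✓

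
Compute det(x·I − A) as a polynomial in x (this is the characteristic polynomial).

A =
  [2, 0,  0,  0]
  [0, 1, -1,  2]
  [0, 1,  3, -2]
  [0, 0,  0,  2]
x^4 - 8*x^3 + 24*x^2 - 32*x + 16

Expanding det(x·I − A) (e.g. by cofactor expansion or by noting that A is similar to its Jordan form J, which has the same characteristic polynomial as A) gives
  χ_A(x) = x^4 - 8*x^3 + 24*x^2 - 32*x + 16
which factors as (x - 2)^4. The eigenvalues (with algebraic multiplicities) are λ = 2 with multiplicity 4.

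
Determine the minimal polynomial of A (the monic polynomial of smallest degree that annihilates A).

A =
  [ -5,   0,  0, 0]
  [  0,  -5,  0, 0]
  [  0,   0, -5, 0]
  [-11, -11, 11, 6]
x^2 - x - 30

The characteristic polynomial is χ_A(x) = (x - 6)*(x + 5)^3, so the eigenvalues are known. The minimal polynomial is
  m_A(x) = Π_λ (x − λ)^{k_λ}
where k_λ is the size of the *largest* Jordan block for λ (equivalently, the smallest k with (A − λI)^k v = 0 for every generalised eigenvector v of λ).

  λ = -5: largest Jordan block has size 1, contributing (x + 5)
  λ = 6: largest Jordan block has size 1, contributing (x − 6)

So m_A(x) = (x - 6)*(x + 5) = x^2 - x - 30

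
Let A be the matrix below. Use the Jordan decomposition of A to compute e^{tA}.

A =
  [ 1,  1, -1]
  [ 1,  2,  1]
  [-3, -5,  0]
e^{tA} =
  [2*t^2*exp(t) + exp(t), 3*t^2*exp(t) + t*exp(t), t^2*exp(t) - t*exp(t)]
  [-t^2*exp(t) + t*exp(t), -3*t^2*exp(t)/2 + t*exp(t) + exp(t), -t^2*exp(t)/2 + t*exp(t)]
  [-t^2*exp(t) - 3*t*exp(t), -3*t^2*exp(t)/2 - 5*t*exp(t), -t^2*exp(t)/2 - t*exp(t) + exp(t)]

Strategy: write A = P · J · P⁻¹ where J is a Jordan canonical form, so e^{tA} = P · e^{tJ} · P⁻¹, and e^{tJ} can be computed block-by-block.

A has Jordan form
J =
  [1, 1, 0]
  [0, 1, 1]
  [0, 0, 1]
(up to reordering of blocks).

Per-block formulas:
  For a 3×3 Jordan block J_3(1): exp(t · J_3(1)) = e^(1t)·(I + t·N + (t^2/2)·N^2), where N is the 3×3 nilpotent shift.

After assembling e^{tJ} and conjugating by P, we get:

e^{tA} =
  [2*t^2*exp(t) + exp(t), 3*t^2*exp(t) + t*exp(t), t^2*exp(t) - t*exp(t)]
  [-t^2*exp(t) + t*exp(t), -3*t^2*exp(t)/2 + t*exp(t) + exp(t), -t^2*exp(t)/2 + t*exp(t)]
  [-t^2*exp(t) - 3*t*exp(t), -3*t^2*exp(t)/2 - 5*t*exp(t), -t^2*exp(t)/2 - t*exp(t) + exp(t)]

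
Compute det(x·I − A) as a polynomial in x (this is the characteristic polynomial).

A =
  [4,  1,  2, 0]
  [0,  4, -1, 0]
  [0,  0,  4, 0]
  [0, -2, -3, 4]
x^4 - 16*x^3 + 96*x^2 - 256*x + 256

Expanding det(x·I − A) (e.g. by cofactor expansion or by noting that A is similar to its Jordan form J, which has the same characteristic polynomial as A) gives
  χ_A(x) = x^4 - 16*x^3 + 96*x^2 - 256*x + 256
which factors as (x - 4)^4. The eigenvalues (with algebraic multiplicities) are λ = 4 with multiplicity 4.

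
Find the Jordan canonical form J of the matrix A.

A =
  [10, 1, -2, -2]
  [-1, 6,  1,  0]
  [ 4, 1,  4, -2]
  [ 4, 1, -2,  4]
J_3(6) ⊕ J_1(6)

The characteristic polynomial is
  det(x·I − A) = x^4 - 24*x^3 + 216*x^2 - 864*x + 1296 = (x - 6)^4

Eigenvalues and multiplicities (the geometric multiplicity of λ is n − rank(A − λI), which equals the number of Jordan blocks for λ):
  λ = 6: algebraic multiplicity = 4, geometric multiplicity = 2

Determining the block sizes for each eigenvalue:
  λ = 6: with am = 4 and gm = 2, the partition is not yet determined (e.g. several partitions of 4 into 2 parts exist). Let N = A − (6)·I. Computing rank(N^1) = 2, rank(N^2) = 1, rank(N^3) = 0; the number of blocks of size ≥ j is rank(N^{j−1}) − rank(N^j), giving [2, 1, 1]. So we have 1 block(s) of size 3, 1 block(s) of size 1 → block sizes [3, 1]

Assembling the blocks gives a Jordan form
J =
  [6, 1, 0, 0]
  [0, 6, 1, 0]
  [0, 0, 6, 0]
  [0, 0, 0, 6]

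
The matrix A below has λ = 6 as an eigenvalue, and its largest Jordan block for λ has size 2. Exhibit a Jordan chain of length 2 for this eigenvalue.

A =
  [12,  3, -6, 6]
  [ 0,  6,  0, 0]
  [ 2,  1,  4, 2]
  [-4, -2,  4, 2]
A Jordan chain for λ = 6 of length 2:
v_1 = (6, 0, 2, -4)ᵀ
v_2 = (1, 0, 0, 0)ᵀ

Let N = A − (6)·I. We want v_2 with N^2 v_2 = 0 but N^1 v_2 ≠ 0; then v_{j-1} := N · v_j for j = 2, …, 2.

Pick v_2 = (1, 0, 0, 0)ᵀ.
Then v_1 = N · v_2 = (6, 0, 2, -4)ᵀ.

Sanity check: (A − (6)·I) v_1 = (0, 0, 0, 0)ᵀ = 0. ✓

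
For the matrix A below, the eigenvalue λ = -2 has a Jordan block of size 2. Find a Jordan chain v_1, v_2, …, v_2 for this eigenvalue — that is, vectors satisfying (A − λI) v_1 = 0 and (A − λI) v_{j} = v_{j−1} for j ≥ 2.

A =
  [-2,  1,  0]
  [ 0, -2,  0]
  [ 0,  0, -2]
A Jordan chain for λ = -2 of length 2:
v_1 = (1, 0, 0)ᵀ
v_2 = (0, 1, 0)ᵀ

Let N = A − (-2)·I. We want v_2 with N^2 v_2 = 0 but N^1 v_2 ≠ 0; then v_{j-1} := N · v_j for j = 2, …, 2.

Pick v_2 = (0, 1, 0)ᵀ.
Then v_1 = N · v_2 = (1, 0, 0)ᵀ.

Sanity check: (A − (-2)·I) v_1 = (0, 0, 0)ᵀ = 0. ✓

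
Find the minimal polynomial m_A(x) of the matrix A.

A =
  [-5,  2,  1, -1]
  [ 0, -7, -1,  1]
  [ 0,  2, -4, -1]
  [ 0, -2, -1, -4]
x^2 + 10*x + 25

The characteristic polynomial is χ_A(x) = (x + 5)^4, so the eigenvalues are known. The minimal polynomial is
  m_A(x) = Π_λ (x − λ)^{k_λ}
where k_λ is the size of the *largest* Jordan block for λ (equivalently, the smallest k with (A − λI)^k v = 0 for every generalised eigenvector v of λ).

  λ = -5: largest Jordan block has size 2, contributing (x + 5)^2

So m_A(x) = (x + 5)^2 = x^2 + 10*x + 25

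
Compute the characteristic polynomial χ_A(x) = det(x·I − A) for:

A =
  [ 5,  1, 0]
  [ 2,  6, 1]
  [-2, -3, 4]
x^3 - 15*x^2 + 75*x - 125

Expanding det(x·I − A) (e.g. by cofactor expansion or by noting that A is similar to its Jordan form J, which has the same characteristic polynomial as A) gives
  χ_A(x) = x^3 - 15*x^2 + 75*x - 125
which factors as (x - 5)^3. The eigenvalues (with algebraic multiplicities) are λ = 5 with multiplicity 3.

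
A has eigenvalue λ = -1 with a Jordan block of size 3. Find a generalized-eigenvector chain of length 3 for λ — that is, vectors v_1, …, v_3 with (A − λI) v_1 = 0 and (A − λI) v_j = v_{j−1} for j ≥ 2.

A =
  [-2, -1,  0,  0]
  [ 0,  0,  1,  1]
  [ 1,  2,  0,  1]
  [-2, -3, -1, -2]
A Jordan chain for λ = -1 of length 3:
v_1 = (1, -1, -2, 3)ᵀ
v_2 = (-1, 0, 1, -2)ᵀ
v_3 = (1, 0, 0, 0)ᵀ

Let N = A − (-1)·I. We want v_3 with N^3 v_3 = 0 but N^2 v_3 ≠ 0; then v_{j-1} := N · v_j for j = 3, …, 2.

Pick v_3 = (1, 0, 0, 0)ᵀ.
Then v_2 = N · v_3 = (-1, 0, 1, -2)ᵀ.
Then v_1 = N · v_2 = (1, -1, -2, 3)ᵀ.

Sanity check: (A − (-1)·I) v_1 = (0, 0, 0, 0)ᵀ = 0. ✓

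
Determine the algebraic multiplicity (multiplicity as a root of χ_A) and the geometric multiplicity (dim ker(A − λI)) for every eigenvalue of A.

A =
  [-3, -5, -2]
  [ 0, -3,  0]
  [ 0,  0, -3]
λ = -3: alg = 3, geom = 2

Step 1 — factor the characteristic polynomial to read off the algebraic multiplicities:
  χ_A(x) = (x + 3)^3

Step 2 — compute geometric multiplicities via the rank-nullity identity g(λ) = n − rank(A − λI):
  rank(A − (-3)·I) = 1, so dim ker(A − (-3)·I) = n − 1 = 2

Summary:
  λ = -3: algebraic multiplicity = 3, geometric multiplicity = 2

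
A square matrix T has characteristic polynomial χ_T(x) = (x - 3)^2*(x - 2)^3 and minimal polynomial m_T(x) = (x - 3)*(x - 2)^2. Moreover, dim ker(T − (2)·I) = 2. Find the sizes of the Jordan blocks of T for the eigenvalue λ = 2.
Block sizes for λ = 2: [2, 1]

Step 1 — from the characteristic polynomial, algebraic multiplicity of λ = 2 is 3. From dim ker(T − (2)·I) = 2, there are exactly 2 Jordan blocks for λ = 2.
Step 2 — from the minimal polynomial, the factor (x − 2)^2 tells us the largest block for λ = 2 has size 2.
Step 3 — with total size 3, 2 blocks, and largest block 2, the block sizes (in nonincreasing order) are [2, 1].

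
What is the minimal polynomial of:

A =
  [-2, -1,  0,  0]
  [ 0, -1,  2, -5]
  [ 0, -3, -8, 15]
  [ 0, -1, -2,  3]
x^3 + 6*x^2 + 12*x + 8

The characteristic polynomial is χ_A(x) = (x + 2)^4, so the eigenvalues are known. The minimal polynomial is
  m_A(x) = Π_λ (x − λ)^{k_λ}
where k_λ is the size of the *largest* Jordan block for λ (equivalently, the smallest k with (A − λI)^k v = 0 for every generalised eigenvector v of λ).

  λ = -2: largest Jordan block has size 3, contributing (x + 2)^3

So m_A(x) = (x + 2)^3 = x^3 + 6*x^2 + 12*x + 8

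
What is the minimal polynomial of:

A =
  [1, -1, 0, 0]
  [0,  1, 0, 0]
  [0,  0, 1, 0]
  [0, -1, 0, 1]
x^2 - 2*x + 1

The characteristic polynomial is χ_A(x) = (x - 1)^4, so the eigenvalues are known. The minimal polynomial is
  m_A(x) = Π_λ (x − λ)^{k_λ}
where k_λ is the size of the *largest* Jordan block for λ (equivalently, the smallest k with (A − λI)^k v = 0 for every generalised eigenvector v of λ).

  λ = 1: largest Jordan block has size 2, contributing (x − 1)^2

So m_A(x) = (x - 1)^2 = x^2 - 2*x + 1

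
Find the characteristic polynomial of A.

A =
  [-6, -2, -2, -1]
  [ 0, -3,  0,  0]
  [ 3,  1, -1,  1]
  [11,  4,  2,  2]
x^4 + 8*x^3 + 22*x^2 + 24*x + 9

Expanding det(x·I − A) (e.g. by cofactor expansion or by noting that A is similar to its Jordan form J, which has the same characteristic polynomial as A) gives
  χ_A(x) = x^4 + 8*x^3 + 22*x^2 + 24*x + 9
which factors as (x + 1)^2*(x + 3)^2. The eigenvalues (with algebraic multiplicities) are λ = -3 with multiplicity 2, λ = -1 with multiplicity 2.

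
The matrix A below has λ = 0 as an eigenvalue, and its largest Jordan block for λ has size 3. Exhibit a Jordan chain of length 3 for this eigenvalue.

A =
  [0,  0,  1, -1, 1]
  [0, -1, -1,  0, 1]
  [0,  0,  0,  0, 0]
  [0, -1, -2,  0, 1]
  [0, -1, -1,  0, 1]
A Jordan chain for λ = 0 of length 3:
v_1 = (1, 0, 0, 0, 0)ᵀ
v_2 = (1, -1, 0, -2, -1)ᵀ
v_3 = (0, 0, 1, 0, 0)ᵀ

Let N = A − (0)·I. We want v_3 with N^3 v_3 = 0 but N^2 v_3 ≠ 0; then v_{j-1} := N · v_j for j = 3, …, 2.

Pick v_3 = (0, 0, 1, 0, 0)ᵀ.
Then v_2 = N · v_3 = (1, -1, 0, -2, -1)ᵀ.
Then v_1 = N · v_2 = (1, 0, 0, 0, 0)ᵀ.

Sanity check: (A − (0)·I) v_1 = (0, 0, 0, 0, 0)ᵀ = 0. ✓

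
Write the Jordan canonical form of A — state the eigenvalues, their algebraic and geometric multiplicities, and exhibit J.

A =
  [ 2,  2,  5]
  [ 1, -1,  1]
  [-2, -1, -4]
J_3(-1)

The characteristic polynomial is
  det(x·I − A) = x^3 + 3*x^2 + 3*x + 1 = (x + 1)^3

Eigenvalues and multiplicities (the geometric multiplicity of λ is n − rank(A − λI), which equals the number of Jordan blocks for λ):
  λ = -1: algebraic multiplicity = 3, geometric multiplicity = 1

Determining the block sizes for each eigenvalue:
  λ = -1: one block (gm = 1), so the single block has size am = 3 → block sizes [3]

Assembling the blocks gives a Jordan form
J =
  [-1,  1,  0]
  [ 0, -1,  1]
  [ 0,  0, -1]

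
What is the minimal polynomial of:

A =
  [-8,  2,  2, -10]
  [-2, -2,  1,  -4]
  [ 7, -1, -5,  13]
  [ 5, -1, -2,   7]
x^3 + 6*x^2 + 12*x + 8

The characteristic polynomial is χ_A(x) = (x + 2)^4, so the eigenvalues are known. The minimal polynomial is
  m_A(x) = Π_λ (x − λ)^{k_λ}
where k_λ is the size of the *largest* Jordan block for λ (equivalently, the smallest k with (A − λI)^k v = 0 for every generalised eigenvector v of λ).

  λ = -2: largest Jordan block has size 3, contributing (x + 2)^3

So m_A(x) = (x + 2)^3 = x^3 + 6*x^2 + 12*x + 8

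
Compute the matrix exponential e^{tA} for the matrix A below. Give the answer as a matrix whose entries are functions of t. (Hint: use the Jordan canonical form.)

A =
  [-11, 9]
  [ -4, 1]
e^{tA} =
  [-6*t*exp(-5*t) + exp(-5*t), 9*t*exp(-5*t)]
  [-4*t*exp(-5*t), 6*t*exp(-5*t) + exp(-5*t)]

Strategy: write A = P · J · P⁻¹ where J is a Jordan canonical form, so e^{tA} = P · e^{tJ} · P⁻¹, and e^{tJ} can be computed block-by-block.

A has Jordan form
J =
  [-5,  1]
  [ 0, -5]
(up to reordering of blocks).

Per-block formulas:
  For a 2×2 Jordan block J_2(-5): exp(t · J_2(-5)) = e^(-5t)·(I + t·N), where N is the 2×2 nilpotent shift.

After assembling e^{tJ} and conjugating by P, we get:

e^{tA} =
  [-6*t*exp(-5*t) + exp(-5*t), 9*t*exp(-5*t)]
  [-4*t*exp(-5*t), 6*t*exp(-5*t) + exp(-5*t)]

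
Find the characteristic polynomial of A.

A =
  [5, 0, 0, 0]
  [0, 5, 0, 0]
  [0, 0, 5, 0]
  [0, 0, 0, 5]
x^4 - 20*x^3 + 150*x^2 - 500*x + 625

Expanding det(x·I − A) (e.g. by cofactor expansion or by noting that A is similar to its Jordan form J, which has the same characteristic polynomial as A) gives
  χ_A(x) = x^4 - 20*x^3 + 150*x^2 - 500*x + 625
which factors as (x - 5)^4. The eigenvalues (with algebraic multiplicities) are λ = 5 with multiplicity 4.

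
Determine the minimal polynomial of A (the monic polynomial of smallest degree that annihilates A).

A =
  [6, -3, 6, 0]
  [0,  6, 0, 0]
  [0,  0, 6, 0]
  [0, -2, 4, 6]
x^2 - 12*x + 36

The characteristic polynomial is χ_A(x) = (x - 6)^4, so the eigenvalues are known. The minimal polynomial is
  m_A(x) = Π_λ (x − λ)^{k_λ}
where k_λ is the size of the *largest* Jordan block for λ (equivalently, the smallest k with (A − λI)^k v = 0 for every generalised eigenvector v of λ).

  λ = 6: largest Jordan block has size 2, contributing (x − 6)^2

So m_A(x) = (x - 6)^2 = x^2 - 12*x + 36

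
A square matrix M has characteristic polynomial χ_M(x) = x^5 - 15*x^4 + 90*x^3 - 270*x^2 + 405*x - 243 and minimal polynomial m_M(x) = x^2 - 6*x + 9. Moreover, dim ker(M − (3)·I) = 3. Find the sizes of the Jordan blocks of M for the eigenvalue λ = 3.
Block sizes for λ = 3: [2, 2, 1]

Step 1 — from the characteristic polynomial, algebraic multiplicity of λ = 3 is 5. From dim ker(M − (3)·I) = 3, there are exactly 3 Jordan blocks for λ = 3.
Step 2 — from the minimal polynomial, the factor (x − 3)^2 tells us the largest block for λ = 3 has size 2.
Step 3 — with total size 5, 3 blocks, and largest block 2, the block sizes (in nonincreasing order) are [2, 2, 1].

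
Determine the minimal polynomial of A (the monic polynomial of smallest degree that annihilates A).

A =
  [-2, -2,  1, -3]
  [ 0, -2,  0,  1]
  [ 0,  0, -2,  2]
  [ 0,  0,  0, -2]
x^2 + 4*x + 4

The characteristic polynomial is χ_A(x) = (x + 2)^4, so the eigenvalues are known. The minimal polynomial is
  m_A(x) = Π_λ (x − λ)^{k_λ}
where k_λ is the size of the *largest* Jordan block for λ (equivalently, the smallest k with (A − λI)^k v = 0 for every generalised eigenvector v of λ).

  λ = -2: largest Jordan block has size 2, contributing (x + 2)^2

So m_A(x) = (x + 2)^2 = x^2 + 4*x + 4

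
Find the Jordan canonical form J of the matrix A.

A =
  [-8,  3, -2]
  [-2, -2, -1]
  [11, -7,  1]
J_3(-3)

The characteristic polynomial is
  det(x·I − A) = x^3 + 9*x^2 + 27*x + 27 = (x + 3)^3

Eigenvalues and multiplicities (the geometric multiplicity of λ is n − rank(A − λI), which equals the number of Jordan blocks for λ):
  λ = -3: algebraic multiplicity = 3, geometric multiplicity = 1

Determining the block sizes for each eigenvalue:
  λ = -3: one block (gm = 1), so the single block has size am = 3 → block sizes [3]

Assembling the blocks gives a Jordan form
J =
  [-3,  1,  0]
  [ 0, -3,  1]
  [ 0,  0, -3]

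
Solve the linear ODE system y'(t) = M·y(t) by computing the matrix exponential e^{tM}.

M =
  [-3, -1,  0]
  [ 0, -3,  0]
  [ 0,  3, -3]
e^{tM} =
  [exp(-3*t), -t*exp(-3*t), 0]
  [0, exp(-3*t), 0]
  [0, 3*t*exp(-3*t), exp(-3*t)]

Strategy: write M = P · J · P⁻¹ where J is a Jordan canonical form, so e^{tM} = P · e^{tJ} · P⁻¹, and e^{tJ} can be computed block-by-block.

M has Jordan form
J =
  [-3,  1,  0]
  [ 0, -3,  0]
  [ 0,  0, -3]
(up to reordering of blocks).

Per-block formulas:
  For a 1×1 block at λ = -3: exp(t · [-3]) = [e^(-3t)].
  For a 2×2 Jordan block J_2(-3): exp(t · J_2(-3)) = e^(-3t)·(I + t·N), where N is the 2×2 nilpotent shift.

After assembling e^{tJ} and conjugating by P, we get:

e^{tM} =
  [exp(-3*t), -t*exp(-3*t), 0]
  [0, exp(-3*t), 0]
  [0, 3*t*exp(-3*t), exp(-3*t)]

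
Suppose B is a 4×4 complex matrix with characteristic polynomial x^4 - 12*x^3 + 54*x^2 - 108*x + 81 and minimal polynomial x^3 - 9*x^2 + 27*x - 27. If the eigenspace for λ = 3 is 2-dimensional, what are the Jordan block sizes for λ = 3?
Block sizes for λ = 3: [3, 1]

Step 1 — from the characteristic polynomial, algebraic multiplicity of λ = 3 is 4. From dim ker(B − (3)·I) = 2, there are exactly 2 Jordan blocks for λ = 3.
Step 2 — from the minimal polynomial, the factor (x − 3)^3 tells us the largest block for λ = 3 has size 3.
Step 3 — with total size 4, 2 blocks, and largest block 3, the block sizes (in nonincreasing order) are [3, 1].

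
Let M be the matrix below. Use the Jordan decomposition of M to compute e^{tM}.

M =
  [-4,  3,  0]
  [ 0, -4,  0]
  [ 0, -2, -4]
e^{tM} =
  [exp(-4*t), 3*t*exp(-4*t), 0]
  [0, exp(-4*t), 0]
  [0, -2*t*exp(-4*t), exp(-4*t)]

Strategy: write M = P · J · P⁻¹ where J is a Jordan canonical form, so e^{tM} = P · e^{tJ} · P⁻¹, and e^{tJ} can be computed block-by-block.

M has Jordan form
J =
  [-4,  1,  0]
  [ 0, -4,  0]
  [ 0,  0, -4]
(up to reordering of blocks).

Per-block formulas:
  For a 1×1 block at λ = -4: exp(t · [-4]) = [e^(-4t)].
  For a 2×2 Jordan block J_2(-4): exp(t · J_2(-4)) = e^(-4t)·(I + t·N), where N is the 2×2 nilpotent shift.

After assembling e^{tJ} and conjugating by P, we get:

e^{tM} =
  [exp(-4*t), 3*t*exp(-4*t), 0]
  [0, exp(-4*t), 0]
  [0, -2*t*exp(-4*t), exp(-4*t)]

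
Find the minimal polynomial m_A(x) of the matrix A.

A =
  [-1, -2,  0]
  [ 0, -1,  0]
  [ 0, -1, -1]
x^2 + 2*x + 1

The characteristic polynomial is χ_A(x) = (x + 1)^3, so the eigenvalues are known. The minimal polynomial is
  m_A(x) = Π_λ (x − λ)^{k_λ}
where k_λ is the size of the *largest* Jordan block for λ (equivalently, the smallest k with (A − λI)^k v = 0 for every generalised eigenvector v of λ).

  λ = -1: largest Jordan block has size 2, contributing (x + 1)^2

So m_A(x) = (x + 1)^2 = x^2 + 2*x + 1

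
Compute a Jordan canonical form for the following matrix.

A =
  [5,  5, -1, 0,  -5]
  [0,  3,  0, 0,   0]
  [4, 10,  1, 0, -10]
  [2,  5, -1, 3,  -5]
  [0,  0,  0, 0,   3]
J_2(3) ⊕ J_1(3) ⊕ J_1(3) ⊕ J_1(3)

The characteristic polynomial is
  det(x·I − A) = x^5 - 15*x^4 + 90*x^3 - 270*x^2 + 405*x - 243 = (x - 3)^5

Eigenvalues and multiplicities (the geometric multiplicity of λ is n − rank(A − λI), which equals the number of Jordan blocks for λ):
  λ = 3: algebraic multiplicity = 5, geometric multiplicity = 4

Determining the block sizes for each eigenvalue:
  λ = 3: 4 blocks summing to 5 forces exactly one block of size 2 and the rest size 1 → block sizes [2, 1, 1, 1]

Assembling the blocks gives a Jordan form
J =
  [3, 1, 0, 0, 0]
  [0, 3, 0, 0, 0]
  [0, 0, 3, 0, 0]
  [0, 0, 0, 3, 0]
  [0, 0, 0, 0, 3]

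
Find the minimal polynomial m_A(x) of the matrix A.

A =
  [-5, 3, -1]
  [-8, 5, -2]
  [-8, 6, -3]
x^2 + 2*x + 1

The characteristic polynomial is χ_A(x) = (x + 1)^3, so the eigenvalues are known. The minimal polynomial is
  m_A(x) = Π_λ (x − λ)^{k_λ}
where k_λ is the size of the *largest* Jordan block for λ (equivalently, the smallest k with (A − λI)^k v = 0 for every generalised eigenvector v of λ).

  λ = -1: largest Jordan block has size 2, contributing (x + 1)^2

So m_A(x) = (x + 1)^2 = x^2 + 2*x + 1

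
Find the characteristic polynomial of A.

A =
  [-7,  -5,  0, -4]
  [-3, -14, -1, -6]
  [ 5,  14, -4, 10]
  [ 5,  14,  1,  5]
x^4 + 20*x^3 + 150*x^2 + 500*x + 625

Expanding det(x·I − A) (e.g. by cofactor expansion or by noting that A is similar to its Jordan form J, which has the same characteristic polynomial as A) gives
  χ_A(x) = x^4 + 20*x^3 + 150*x^2 + 500*x + 625
which factors as (x + 5)^4. The eigenvalues (with algebraic multiplicities) are λ = -5 with multiplicity 4.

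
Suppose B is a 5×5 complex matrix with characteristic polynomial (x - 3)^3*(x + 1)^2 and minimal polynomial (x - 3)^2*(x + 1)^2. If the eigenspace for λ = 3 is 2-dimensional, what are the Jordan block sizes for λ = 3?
Block sizes for λ = 3: [2, 1]

Step 1 — from the characteristic polynomial, algebraic multiplicity of λ = 3 is 3. From dim ker(B − (3)·I) = 2, there are exactly 2 Jordan blocks for λ = 3.
Step 2 — from the minimal polynomial, the factor (x − 3)^2 tells us the largest block for λ = 3 has size 2.
Step 3 — with total size 3, 2 blocks, and largest block 2, the block sizes (in nonincreasing order) are [2, 1].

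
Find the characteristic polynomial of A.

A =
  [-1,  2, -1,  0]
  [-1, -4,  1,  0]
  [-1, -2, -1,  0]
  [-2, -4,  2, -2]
x^4 + 8*x^3 + 24*x^2 + 32*x + 16

Expanding det(x·I − A) (e.g. by cofactor expansion or by noting that A is similar to its Jordan form J, which has the same characteristic polynomial as A) gives
  χ_A(x) = x^4 + 8*x^3 + 24*x^2 + 32*x + 16
which factors as (x + 2)^4. The eigenvalues (with algebraic multiplicities) are λ = -2 with multiplicity 4.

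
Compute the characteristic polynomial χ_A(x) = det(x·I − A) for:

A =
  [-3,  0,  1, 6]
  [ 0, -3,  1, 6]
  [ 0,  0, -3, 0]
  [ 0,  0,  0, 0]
x^4 + 9*x^3 + 27*x^2 + 27*x

Expanding det(x·I − A) (e.g. by cofactor expansion or by noting that A is similar to its Jordan form J, which has the same characteristic polynomial as A) gives
  χ_A(x) = x^4 + 9*x^3 + 27*x^2 + 27*x
which factors as x*(x + 3)^3. The eigenvalues (with algebraic multiplicities) are λ = -3 with multiplicity 3, λ = 0 with multiplicity 1.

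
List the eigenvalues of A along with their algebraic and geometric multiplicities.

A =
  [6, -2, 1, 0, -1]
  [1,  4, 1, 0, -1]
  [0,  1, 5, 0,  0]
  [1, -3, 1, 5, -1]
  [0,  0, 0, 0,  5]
λ = 5: alg = 5, geom = 3

Step 1 — factor the characteristic polynomial to read off the algebraic multiplicities:
  χ_A(x) = (x - 5)^5

Step 2 — compute geometric multiplicities via the rank-nullity identity g(λ) = n − rank(A − λI):
  rank(A − (5)·I) = 2, so dim ker(A − (5)·I) = n − 2 = 3

Summary:
  λ = 5: algebraic multiplicity = 5, geometric multiplicity = 3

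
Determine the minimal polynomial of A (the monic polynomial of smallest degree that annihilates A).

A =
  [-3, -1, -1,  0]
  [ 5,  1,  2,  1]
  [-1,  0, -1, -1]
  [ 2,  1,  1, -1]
x^2 + 2*x + 1

The characteristic polynomial is χ_A(x) = (x + 1)^4, so the eigenvalues are known. The minimal polynomial is
  m_A(x) = Π_λ (x − λ)^{k_λ}
where k_λ is the size of the *largest* Jordan block for λ (equivalently, the smallest k with (A − λI)^k v = 0 for every generalised eigenvector v of λ).

  λ = -1: largest Jordan block has size 2, contributing (x + 1)^2

So m_A(x) = (x + 1)^2 = x^2 + 2*x + 1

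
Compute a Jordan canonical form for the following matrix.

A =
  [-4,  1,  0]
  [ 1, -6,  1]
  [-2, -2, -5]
J_3(-5)

The characteristic polynomial is
  det(x·I − A) = x^3 + 15*x^2 + 75*x + 125 = (x + 5)^3

Eigenvalues and multiplicities (the geometric multiplicity of λ is n − rank(A − λI), which equals the number of Jordan blocks for λ):
  λ = -5: algebraic multiplicity = 3, geometric multiplicity = 1

Determining the block sizes for each eigenvalue:
  λ = -5: one block (gm = 1), so the single block has size am = 3 → block sizes [3]

Assembling the blocks gives a Jordan form
J =
  [-5,  1,  0]
  [ 0, -5,  1]
  [ 0,  0, -5]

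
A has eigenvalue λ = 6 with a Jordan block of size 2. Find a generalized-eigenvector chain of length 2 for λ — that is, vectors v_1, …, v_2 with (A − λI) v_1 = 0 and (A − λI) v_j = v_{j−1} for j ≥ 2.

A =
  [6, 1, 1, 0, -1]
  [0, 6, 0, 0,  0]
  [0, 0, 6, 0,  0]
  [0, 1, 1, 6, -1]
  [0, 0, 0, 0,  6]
A Jordan chain for λ = 6 of length 2:
v_1 = (1, 0, 0, 1, 0)ᵀ
v_2 = (0, 1, 0, 0, 0)ᵀ

Let N = A − (6)·I. We want v_2 with N^2 v_2 = 0 but N^1 v_2 ≠ 0; then v_{j-1} := N · v_j for j = 2, …, 2.

Pick v_2 = (0, 1, 0, 0, 0)ᵀ.
Then v_1 = N · v_2 = (1, 0, 0, 1, 0)ᵀ.

Sanity check: (A − (6)·I) v_1 = (0, 0, 0, 0, 0)ᵀ = 0. ✓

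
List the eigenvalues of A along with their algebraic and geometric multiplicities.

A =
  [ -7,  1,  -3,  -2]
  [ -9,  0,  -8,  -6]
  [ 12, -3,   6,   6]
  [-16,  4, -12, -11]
λ = -3: alg = 4, geom = 2

Step 1 — factor the characteristic polynomial to read off the algebraic multiplicities:
  χ_A(x) = (x + 3)^4

Step 2 — compute geometric multiplicities via the rank-nullity identity g(λ) = n − rank(A − λI):
  rank(A − (-3)·I) = 2, so dim ker(A − (-3)·I) = n − 2 = 2

Summary:
  λ = -3: algebraic multiplicity = 4, geometric multiplicity = 2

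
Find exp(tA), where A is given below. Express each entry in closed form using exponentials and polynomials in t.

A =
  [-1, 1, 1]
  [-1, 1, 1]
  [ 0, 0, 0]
e^{tA} =
  [1 - t, t, t]
  [-t, t + 1, t]
  [0, 0, 1]

Strategy: write A = P · J · P⁻¹ where J is a Jordan canonical form, so e^{tA} = P · e^{tJ} · P⁻¹, and e^{tJ} can be computed block-by-block.

A has Jordan form
J =
  [0, 1, 0]
  [0, 0, 0]
  [0, 0, 0]
(up to reordering of blocks).

Per-block formulas:
  For a 1×1 block at λ = 0: exp(t · [0]) = [e^(0t)].
  For a 2×2 Jordan block J_2(0): exp(t · J_2(0)) = e^(0t)·(I + t·N), where N is the 2×2 nilpotent shift.

After assembling e^{tJ} and conjugating by P, we get:

e^{tA} =
  [1 - t, t, t]
  [-t, t + 1, t]
  [0, 0, 1]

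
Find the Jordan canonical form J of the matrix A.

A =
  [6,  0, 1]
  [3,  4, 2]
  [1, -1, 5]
J_3(5)

The characteristic polynomial is
  det(x·I − A) = x^3 - 15*x^2 + 75*x - 125 = (x - 5)^3

Eigenvalues and multiplicities (the geometric multiplicity of λ is n − rank(A − λI), which equals the number of Jordan blocks for λ):
  λ = 5: algebraic multiplicity = 3, geometric multiplicity = 1

Determining the block sizes for each eigenvalue:
  λ = 5: one block (gm = 1), so the single block has size am = 3 → block sizes [3]

Assembling the blocks gives a Jordan form
J =
  [5, 1, 0]
  [0, 5, 1]
  [0, 0, 5]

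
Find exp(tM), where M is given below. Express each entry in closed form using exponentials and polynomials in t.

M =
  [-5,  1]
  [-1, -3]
e^{tM} =
  [-t*exp(-4*t) + exp(-4*t), t*exp(-4*t)]
  [-t*exp(-4*t), t*exp(-4*t) + exp(-4*t)]

Strategy: write M = P · J · P⁻¹ where J is a Jordan canonical form, so e^{tM} = P · e^{tJ} · P⁻¹, and e^{tJ} can be computed block-by-block.

M has Jordan form
J =
  [-4,  1]
  [ 0, -4]
(up to reordering of blocks).

Per-block formulas:
  For a 2×2 Jordan block J_2(-4): exp(t · J_2(-4)) = e^(-4t)·(I + t·N), where N is the 2×2 nilpotent shift.

After assembling e^{tJ} and conjugating by P, we get:

e^{tM} =
  [-t*exp(-4*t) + exp(-4*t), t*exp(-4*t)]
  [-t*exp(-4*t), t*exp(-4*t) + exp(-4*t)]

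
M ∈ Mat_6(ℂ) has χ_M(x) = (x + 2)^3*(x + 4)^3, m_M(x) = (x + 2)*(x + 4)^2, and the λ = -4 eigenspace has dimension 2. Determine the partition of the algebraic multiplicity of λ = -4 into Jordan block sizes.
Block sizes for λ = -4: [2, 1]

Step 1 — from the characteristic polynomial, algebraic multiplicity of λ = -4 is 3. From dim ker(M − (-4)·I) = 2, there are exactly 2 Jordan blocks for λ = -4.
Step 2 — from the minimal polynomial, the factor (x + 4)^2 tells us the largest block for λ = -4 has size 2.
Step 3 — with total size 3, 2 blocks, and largest block 2, the block sizes (in nonincreasing order) are [2, 1].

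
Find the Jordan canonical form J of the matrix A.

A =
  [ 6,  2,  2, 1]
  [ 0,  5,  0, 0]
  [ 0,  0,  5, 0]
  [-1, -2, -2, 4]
J_2(5) ⊕ J_1(5) ⊕ J_1(5)

The characteristic polynomial is
  det(x·I − A) = x^4 - 20*x^3 + 150*x^2 - 500*x + 625 = (x - 5)^4

Eigenvalues and multiplicities (the geometric multiplicity of λ is n − rank(A − λI), which equals the number of Jordan blocks for λ):
  λ = 5: algebraic multiplicity = 4, geometric multiplicity = 3

Determining the block sizes for each eigenvalue:
  λ = 5: 3 blocks summing to 4 forces exactly one block of size 2 and the rest size 1 → block sizes [2, 1, 1]

Assembling the blocks gives a Jordan form
J =
  [5, 1, 0, 0]
  [0, 5, 0, 0]
  [0, 0, 5, 0]
  [0, 0, 0, 5]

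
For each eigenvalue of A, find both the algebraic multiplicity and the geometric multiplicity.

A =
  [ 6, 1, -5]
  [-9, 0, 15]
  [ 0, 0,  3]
λ = 3: alg = 3, geom = 2

Step 1 — factor the characteristic polynomial to read off the algebraic multiplicities:
  χ_A(x) = (x - 3)^3

Step 2 — compute geometric multiplicities via the rank-nullity identity g(λ) = n − rank(A − λI):
  rank(A − (3)·I) = 1, so dim ker(A − (3)·I) = n − 1 = 2

Summary:
  λ = 3: algebraic multiplicity = 3, geometric multiplicity = 2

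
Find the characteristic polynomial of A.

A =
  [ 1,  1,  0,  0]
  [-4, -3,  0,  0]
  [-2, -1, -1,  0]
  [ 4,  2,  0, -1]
x^4 + 4*x^3 + 6*x^2 + 4*x + 1

Expanding det(x·I − A) (e.g. by cofactor expansion or by noting that A is similar to its Jordan form J, which has the same characteristic polynomial as A) gives
  χ_A(x) = x^4 + 4*x^3 + 6*x^2 + 4*x + 1
which factors as (x + 1)^4. The eigenvalues (with algebraic multiplicities) are λ = -1 with multiplicity 4.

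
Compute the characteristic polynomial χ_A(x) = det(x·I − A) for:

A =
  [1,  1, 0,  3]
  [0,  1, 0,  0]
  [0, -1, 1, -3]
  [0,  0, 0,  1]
x^4 - 4*x^3 + 6*x^2 - 4*x + 1

Expanding det(x·I − A) (e.g. by cofactor expansion or by noting that A is similar to its Jordan form J, which has the same characteristic polynomial as A) gives
  χ_A(x) = x^4 - 4*x^3 + 6*x^2 - 4*x + 1
which factors as (x - 1)^4. The eigenvalues (with algebraic multiplicities) are λ = 1 with multiplicity 4.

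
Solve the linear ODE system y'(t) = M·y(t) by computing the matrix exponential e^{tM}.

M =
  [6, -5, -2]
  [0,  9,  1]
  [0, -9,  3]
e^{tM} =
  [exp(6*t), 3*t^2*exp(6*t)/2 - 5*t*exp(6*t), t^2*exp(6*t)/2 - 2*t*exp(6*t)]
  [0, 3*t*exp(6*t) + exp(6*t), t*exp(6*t)]
  [0, -9*t*exp(6*t), -3*t*exp(6*t) + exp(6*t)]

Strategy: write M = P · J · P⁻¹ where J is a Jordan canonical form, so e^{tM} = P · e^{tJ} · P⁻¹, and e^{tJ} can be computed block-by-block.

M has Jordan form
J =
  [6, 1, 0]
  [0, 6, 1]
  [0, 0, 6]
(up to reordering of blocks).

Per-block formulas:
  For a 3×3 Jordan block J_3(6): exp(t · J_3(6)) = e^(6t)·(I + t·N + (t^2/2)·N^2), where N is the 3×3 nilpotent shift.

After assembling e^{tJ} and conjugating by P, we get:

e^{tM} =
  [exp(6*t), 3*t^2*exp(6*t)/2 - 5*t*exp(6*t), t^2*exp(6*t)/2 - 2*t*exp(6*t)]
  [0, 3*t*exp(6*t) + exp(6*t), t*exp(6*t)]
  [0, -9*t*exp(6*t), -3*t*exp(6*t) + exp(6*t)]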